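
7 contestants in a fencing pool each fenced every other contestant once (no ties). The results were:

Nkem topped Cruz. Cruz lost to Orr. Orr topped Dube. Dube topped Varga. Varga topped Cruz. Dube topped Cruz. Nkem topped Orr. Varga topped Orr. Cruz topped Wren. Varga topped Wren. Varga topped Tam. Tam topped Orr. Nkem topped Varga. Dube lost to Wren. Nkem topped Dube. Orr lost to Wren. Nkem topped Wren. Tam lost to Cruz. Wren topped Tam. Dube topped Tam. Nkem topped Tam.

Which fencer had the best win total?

Win totals: Dube 3, Cruz 2, Nkem 6, Orr 2, Varga 4, Tam 1, Wren 3.
Nkem leads with 6 wins (next highest: 4).

Nkem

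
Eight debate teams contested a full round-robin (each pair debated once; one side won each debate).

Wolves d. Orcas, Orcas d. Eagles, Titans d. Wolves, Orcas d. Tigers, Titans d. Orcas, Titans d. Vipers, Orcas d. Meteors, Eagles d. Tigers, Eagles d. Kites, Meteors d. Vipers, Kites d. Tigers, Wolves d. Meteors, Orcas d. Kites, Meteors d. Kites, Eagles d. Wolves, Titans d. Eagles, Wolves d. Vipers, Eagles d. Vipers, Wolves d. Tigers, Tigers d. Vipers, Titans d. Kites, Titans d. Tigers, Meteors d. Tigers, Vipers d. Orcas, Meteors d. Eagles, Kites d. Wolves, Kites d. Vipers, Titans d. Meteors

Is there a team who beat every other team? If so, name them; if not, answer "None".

Titans

Titans has 7 wins out of 7 opponents — a perfect record.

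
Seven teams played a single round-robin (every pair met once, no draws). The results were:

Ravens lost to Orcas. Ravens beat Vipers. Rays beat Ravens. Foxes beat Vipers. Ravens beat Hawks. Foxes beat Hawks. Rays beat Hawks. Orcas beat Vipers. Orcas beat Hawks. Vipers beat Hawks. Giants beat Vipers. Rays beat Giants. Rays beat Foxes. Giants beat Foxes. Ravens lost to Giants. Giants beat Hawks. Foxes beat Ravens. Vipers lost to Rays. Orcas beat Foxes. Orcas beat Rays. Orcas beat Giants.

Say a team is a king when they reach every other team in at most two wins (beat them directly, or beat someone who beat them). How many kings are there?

1

Giants cannot reach Rays, Orcas in two steps.
Rays cannot reach Orcas in two steps.
Orcas reaches everyone (king).
Hawks cannot reach Giants, Rays, Orcas, Foxes, Ravens, Vipers in two steps.
Foxes cannot reach Giants, Rays, Orcas in two steps.
Ravens cannot reach Giants, Rays, Orcas, Foxes in two steps.
Vipers cannot reach Giants, Rays, Orcas, Foxes, Ravens in two steps.
Kings: Orcas — 1.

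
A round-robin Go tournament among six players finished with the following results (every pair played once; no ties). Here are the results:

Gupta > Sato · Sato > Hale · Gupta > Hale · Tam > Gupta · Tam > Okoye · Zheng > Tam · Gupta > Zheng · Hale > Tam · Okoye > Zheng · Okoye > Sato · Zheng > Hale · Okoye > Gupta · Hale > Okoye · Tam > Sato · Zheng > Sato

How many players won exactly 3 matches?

Win totals: Okoye 3, Zheng 3, Hale 2, Gupta 3, Tam 3, Sato 1.
Exactly 3: Okoye, Zheng, Gupta, Tam — 4 players.

4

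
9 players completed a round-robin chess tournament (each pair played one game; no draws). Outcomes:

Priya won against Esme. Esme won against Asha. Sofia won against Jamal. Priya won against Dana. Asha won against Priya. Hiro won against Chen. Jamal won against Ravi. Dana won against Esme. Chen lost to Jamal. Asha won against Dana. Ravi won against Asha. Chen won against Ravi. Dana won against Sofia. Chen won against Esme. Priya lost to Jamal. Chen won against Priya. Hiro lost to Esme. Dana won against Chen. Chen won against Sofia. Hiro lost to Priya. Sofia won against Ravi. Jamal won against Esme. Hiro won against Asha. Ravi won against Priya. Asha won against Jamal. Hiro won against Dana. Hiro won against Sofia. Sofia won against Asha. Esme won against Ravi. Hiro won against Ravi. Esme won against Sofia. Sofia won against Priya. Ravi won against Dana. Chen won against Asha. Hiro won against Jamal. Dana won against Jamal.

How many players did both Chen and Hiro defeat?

Chen beat: Priya, Ravi, Esme, Sofia, Asha.
Hiro beat: Dana, Ravi, Chen, Jamal, Sofia, Asha.
Both beat: Ravi, Sofia, Asha — 3.

3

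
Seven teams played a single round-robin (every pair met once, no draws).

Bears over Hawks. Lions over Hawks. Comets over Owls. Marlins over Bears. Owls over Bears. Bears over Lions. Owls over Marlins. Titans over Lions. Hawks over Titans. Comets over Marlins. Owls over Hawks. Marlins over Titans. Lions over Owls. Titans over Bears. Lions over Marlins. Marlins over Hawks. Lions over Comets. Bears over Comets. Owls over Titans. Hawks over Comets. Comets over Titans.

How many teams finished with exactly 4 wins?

2

Win totals: Hawks 2, Comets 3, Bears 3, Marlins 3, Owls 4, Titans 2, Lions 4.
Exactly 4: Owls, Lions — 2 teams.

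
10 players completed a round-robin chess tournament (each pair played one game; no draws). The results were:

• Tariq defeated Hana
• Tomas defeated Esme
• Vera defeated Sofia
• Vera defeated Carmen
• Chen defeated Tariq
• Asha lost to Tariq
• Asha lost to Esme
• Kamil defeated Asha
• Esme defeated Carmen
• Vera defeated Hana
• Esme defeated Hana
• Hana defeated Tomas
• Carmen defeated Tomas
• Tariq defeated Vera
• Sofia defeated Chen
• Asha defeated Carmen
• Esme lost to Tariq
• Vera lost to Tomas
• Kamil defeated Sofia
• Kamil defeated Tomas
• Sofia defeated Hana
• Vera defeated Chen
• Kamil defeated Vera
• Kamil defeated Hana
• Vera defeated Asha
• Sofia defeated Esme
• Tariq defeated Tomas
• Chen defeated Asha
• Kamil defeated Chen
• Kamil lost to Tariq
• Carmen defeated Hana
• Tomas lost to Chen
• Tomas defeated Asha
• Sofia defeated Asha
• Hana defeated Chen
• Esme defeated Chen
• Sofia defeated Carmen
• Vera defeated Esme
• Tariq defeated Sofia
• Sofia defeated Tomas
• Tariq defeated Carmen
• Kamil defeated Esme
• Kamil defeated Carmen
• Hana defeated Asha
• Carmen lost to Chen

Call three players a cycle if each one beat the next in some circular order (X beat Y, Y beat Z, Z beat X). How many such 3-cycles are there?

15

Win totals: Tomas 3, Esme 4, Sofia 6, Carmen 2, Hana 3, Chen 4, Asha 1, Vera 6, Tariq 8, Kamil 8.
A player with w wins dominates both others in C(w,2) triples; summing gives 3 + 6 + 15 + 1 + 3 + 6 + 0 + 15 + 28 + 28 = 105 transitive triples.
Total triples C(10,3) = 120, so cyclic triples = 120 − 105 = 15.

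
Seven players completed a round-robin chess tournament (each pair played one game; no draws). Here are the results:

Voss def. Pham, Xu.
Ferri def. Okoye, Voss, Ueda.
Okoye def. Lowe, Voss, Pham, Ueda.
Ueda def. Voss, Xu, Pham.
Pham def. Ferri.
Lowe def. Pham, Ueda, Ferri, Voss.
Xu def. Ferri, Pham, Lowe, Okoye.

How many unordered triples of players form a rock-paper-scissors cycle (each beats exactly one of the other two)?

Win totals: Ueda 3, Lowe 4, Ferri 3, Okoye 4, Voss 2, Pham 1, Xu 4.
A player with w wins dominates both others in C(w,2) triples; summing gives 3 + 6 + 3 + 6 + 1 + 0 + 6 = 25 transitive triples.
Total triples C(7,3) = 35, so cyclic triples = 35 − 25 = 10.

10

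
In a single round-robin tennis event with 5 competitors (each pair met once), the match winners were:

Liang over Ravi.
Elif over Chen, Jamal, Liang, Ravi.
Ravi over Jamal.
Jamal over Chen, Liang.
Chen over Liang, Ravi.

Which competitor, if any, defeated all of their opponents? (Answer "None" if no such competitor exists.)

Elif

Elif has 4 wins out of 4 opponents — a perfect record.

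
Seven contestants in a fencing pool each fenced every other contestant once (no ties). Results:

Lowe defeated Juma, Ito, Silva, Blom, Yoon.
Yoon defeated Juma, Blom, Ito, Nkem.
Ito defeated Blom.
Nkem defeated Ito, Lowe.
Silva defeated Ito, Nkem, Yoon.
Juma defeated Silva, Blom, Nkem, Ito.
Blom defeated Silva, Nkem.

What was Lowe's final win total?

5

Lowe's results: beat Yoon, Juma, Blom, Ito, Silva; lost to Nkem.
That is 5 wins.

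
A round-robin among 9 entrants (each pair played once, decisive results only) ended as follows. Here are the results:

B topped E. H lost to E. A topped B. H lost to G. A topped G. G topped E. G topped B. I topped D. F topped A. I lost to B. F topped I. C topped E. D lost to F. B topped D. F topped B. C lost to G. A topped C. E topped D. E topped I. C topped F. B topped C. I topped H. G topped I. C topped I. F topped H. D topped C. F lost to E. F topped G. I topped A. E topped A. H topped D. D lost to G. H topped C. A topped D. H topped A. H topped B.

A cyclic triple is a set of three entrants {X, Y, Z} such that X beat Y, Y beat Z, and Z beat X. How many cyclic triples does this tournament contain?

Win totals: A 4, B 4, C 3, D 1, E 5, F 6, G 6, H 4, I 3.
An entrant with w wins dominates both others in C(w,2) triples; summing gives 6 + 6 + 3 + 0 + 10 + 15 + 15 + 6 + 3 = 64 transitive triples.
Total triples C(9,3) = 84, so cyclic triples = 84 − 64 = 20.

20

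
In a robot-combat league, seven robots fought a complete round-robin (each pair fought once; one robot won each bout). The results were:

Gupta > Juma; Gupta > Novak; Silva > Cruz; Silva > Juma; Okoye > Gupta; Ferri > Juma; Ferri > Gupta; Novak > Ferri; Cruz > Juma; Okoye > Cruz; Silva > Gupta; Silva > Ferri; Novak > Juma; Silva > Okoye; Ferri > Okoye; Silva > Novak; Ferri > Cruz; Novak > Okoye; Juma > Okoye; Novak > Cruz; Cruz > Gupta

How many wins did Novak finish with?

Novak's results: beat Juma, Okoye, Ferri, Cruz; lost to Silva, Gupta.
That is 4 wins.

4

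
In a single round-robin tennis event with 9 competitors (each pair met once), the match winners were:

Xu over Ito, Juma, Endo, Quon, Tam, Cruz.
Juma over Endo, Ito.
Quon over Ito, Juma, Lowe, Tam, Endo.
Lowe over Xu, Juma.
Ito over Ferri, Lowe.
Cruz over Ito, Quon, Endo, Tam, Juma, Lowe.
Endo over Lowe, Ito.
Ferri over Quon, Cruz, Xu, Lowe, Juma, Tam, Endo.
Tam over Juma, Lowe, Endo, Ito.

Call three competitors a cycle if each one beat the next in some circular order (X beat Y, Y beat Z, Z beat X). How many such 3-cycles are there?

13

Win totals: Lowe 2, Xu 6, Juma 2, Ferri 7, Endo 2, Cruz 6, Quon 5, Tam 4, Ito 2.
A competitor with w wins dominates both others in C(w,2) triples; summing gives 1 + 15 + 1 + 21 + 1 + 15 + 10 + 6 + 1 = 71 transitive triples.
Total triples C(9,3) = 84, so cyclic triples = 84 − 71 = 13.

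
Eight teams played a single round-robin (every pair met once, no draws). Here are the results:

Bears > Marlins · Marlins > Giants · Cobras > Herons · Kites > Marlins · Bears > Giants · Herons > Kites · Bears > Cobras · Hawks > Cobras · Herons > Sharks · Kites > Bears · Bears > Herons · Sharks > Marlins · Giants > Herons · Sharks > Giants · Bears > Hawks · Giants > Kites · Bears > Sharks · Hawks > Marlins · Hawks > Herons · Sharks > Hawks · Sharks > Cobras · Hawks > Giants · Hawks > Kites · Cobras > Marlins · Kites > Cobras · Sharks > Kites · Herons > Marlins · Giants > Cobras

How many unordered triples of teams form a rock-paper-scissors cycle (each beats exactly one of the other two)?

Win totals: Sharks 5, Giants 3, Kites 3, Bears 6, Hawks 5, Marlins 1, Herons 3, Cobras 2.
A team with w wins dominates both others in C(w,2) triples; summing gives 10 + 3 + 3 + 15 + 10 + 0 + 3 + 1 = 45 transitive triples.
Total triples C(8,3) = 56, so cyclic triples = 56 − 45 = 11.

11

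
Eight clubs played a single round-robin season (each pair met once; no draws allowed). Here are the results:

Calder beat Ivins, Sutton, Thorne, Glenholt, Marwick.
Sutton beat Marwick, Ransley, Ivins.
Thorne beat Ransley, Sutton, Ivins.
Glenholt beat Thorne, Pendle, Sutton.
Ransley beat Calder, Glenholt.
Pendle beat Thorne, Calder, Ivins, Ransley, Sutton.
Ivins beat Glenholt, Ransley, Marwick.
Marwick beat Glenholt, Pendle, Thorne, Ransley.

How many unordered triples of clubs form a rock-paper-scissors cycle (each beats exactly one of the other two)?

17

Win totals: Pendle 5, Marwick 4, Sutton 3, Ransley 2, Ivins 3, Glenholt 3, Calder 5, Thorne 3.
A club with w wins dominates both others in C(w,2) triples; summing gives 10 + 6 + 3 + 1 + 3 + 3 + 10 + 3 = 39 transitive triples.
Total triples C(8,3) = 56, so cyclic triples = 56 − 39 = 17.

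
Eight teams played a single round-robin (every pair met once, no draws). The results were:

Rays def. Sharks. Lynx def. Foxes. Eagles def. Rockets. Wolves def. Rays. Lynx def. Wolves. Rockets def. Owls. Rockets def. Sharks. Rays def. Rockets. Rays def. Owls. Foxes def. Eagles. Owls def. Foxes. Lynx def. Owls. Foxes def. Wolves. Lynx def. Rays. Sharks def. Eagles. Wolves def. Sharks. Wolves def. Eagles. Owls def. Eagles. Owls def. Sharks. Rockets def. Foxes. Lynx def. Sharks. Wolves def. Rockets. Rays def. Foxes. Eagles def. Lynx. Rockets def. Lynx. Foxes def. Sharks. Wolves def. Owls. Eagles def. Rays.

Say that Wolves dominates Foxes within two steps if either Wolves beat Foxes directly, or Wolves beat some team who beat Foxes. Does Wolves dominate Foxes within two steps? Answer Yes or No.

Wolves did not beat Foxes directly.
Wolves beat Rays, Owls, Sharks, Eagles, Rockets. Of those, Rays beat Foxes.

Yes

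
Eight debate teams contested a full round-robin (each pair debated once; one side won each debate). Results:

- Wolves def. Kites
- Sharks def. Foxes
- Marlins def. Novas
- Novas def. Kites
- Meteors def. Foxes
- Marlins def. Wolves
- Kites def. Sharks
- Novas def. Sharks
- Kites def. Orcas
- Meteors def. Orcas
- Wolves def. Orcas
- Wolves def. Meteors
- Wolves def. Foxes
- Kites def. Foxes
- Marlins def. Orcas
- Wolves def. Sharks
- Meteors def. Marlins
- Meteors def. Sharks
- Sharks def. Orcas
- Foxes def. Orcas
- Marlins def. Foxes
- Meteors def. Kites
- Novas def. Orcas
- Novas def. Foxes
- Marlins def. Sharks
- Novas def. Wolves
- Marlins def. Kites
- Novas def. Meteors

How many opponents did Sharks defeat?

2

Sharks' results: beat Foxes, Orcas; lost to Kites, Marlins, Novas, Meteors, Wolves.
That is 2 wins.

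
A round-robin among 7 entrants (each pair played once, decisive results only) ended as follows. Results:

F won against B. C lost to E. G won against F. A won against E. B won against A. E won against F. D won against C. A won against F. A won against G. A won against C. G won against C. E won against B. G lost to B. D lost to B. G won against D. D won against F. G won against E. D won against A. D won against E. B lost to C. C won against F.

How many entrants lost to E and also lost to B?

0

E beat: B, C, F.
B beat: A, D, G.
No one was beaten by both.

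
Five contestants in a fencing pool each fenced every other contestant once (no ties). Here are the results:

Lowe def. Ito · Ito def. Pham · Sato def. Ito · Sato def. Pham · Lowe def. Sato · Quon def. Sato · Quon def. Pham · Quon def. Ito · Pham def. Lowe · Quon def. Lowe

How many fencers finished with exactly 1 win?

Win totals: Pham 1, Quon 4, Lowe 2, Ito 1, Sato 2.
Exactly 1: Pham, Ito — 2 fencers.

2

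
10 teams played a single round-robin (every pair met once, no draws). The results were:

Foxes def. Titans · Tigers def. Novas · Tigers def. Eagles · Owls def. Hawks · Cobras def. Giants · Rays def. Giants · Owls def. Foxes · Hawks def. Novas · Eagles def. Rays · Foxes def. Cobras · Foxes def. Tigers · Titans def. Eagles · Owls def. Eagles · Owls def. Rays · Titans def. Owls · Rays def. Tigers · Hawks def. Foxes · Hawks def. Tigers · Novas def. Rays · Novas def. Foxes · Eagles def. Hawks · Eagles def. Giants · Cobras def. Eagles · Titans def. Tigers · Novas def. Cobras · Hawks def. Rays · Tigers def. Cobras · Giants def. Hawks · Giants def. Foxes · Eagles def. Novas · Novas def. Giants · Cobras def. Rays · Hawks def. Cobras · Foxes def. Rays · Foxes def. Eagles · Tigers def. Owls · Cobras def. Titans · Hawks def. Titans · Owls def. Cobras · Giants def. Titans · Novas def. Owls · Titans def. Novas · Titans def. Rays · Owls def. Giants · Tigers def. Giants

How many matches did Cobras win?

4

Cobras' results: beat Giants, Titans, Rays, Eagles; lost to Novas, Owls, Tigers, Hawks, Foxes.
That is 4 wins.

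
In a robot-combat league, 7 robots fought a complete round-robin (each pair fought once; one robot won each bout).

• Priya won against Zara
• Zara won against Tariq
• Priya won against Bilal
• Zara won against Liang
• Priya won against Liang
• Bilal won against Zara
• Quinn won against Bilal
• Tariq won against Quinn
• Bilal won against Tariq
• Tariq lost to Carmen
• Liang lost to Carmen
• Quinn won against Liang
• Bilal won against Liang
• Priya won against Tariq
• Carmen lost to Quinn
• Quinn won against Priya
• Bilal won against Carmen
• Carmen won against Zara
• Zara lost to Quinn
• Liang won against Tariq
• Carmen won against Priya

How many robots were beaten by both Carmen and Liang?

1

Carmen beat: Tariq, Priya, Liang, Zara.
Liang beat: Tariq.
Both beat: Tariq — 1.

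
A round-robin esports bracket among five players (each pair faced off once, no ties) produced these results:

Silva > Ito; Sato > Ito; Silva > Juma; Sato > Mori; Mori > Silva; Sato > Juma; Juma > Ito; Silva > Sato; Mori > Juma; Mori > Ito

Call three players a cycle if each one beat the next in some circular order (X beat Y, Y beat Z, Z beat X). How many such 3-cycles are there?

Of the C(5,3) = 10 triples, the cyclic ones are: {Mori, Silva, Sato}.
That is 1.

1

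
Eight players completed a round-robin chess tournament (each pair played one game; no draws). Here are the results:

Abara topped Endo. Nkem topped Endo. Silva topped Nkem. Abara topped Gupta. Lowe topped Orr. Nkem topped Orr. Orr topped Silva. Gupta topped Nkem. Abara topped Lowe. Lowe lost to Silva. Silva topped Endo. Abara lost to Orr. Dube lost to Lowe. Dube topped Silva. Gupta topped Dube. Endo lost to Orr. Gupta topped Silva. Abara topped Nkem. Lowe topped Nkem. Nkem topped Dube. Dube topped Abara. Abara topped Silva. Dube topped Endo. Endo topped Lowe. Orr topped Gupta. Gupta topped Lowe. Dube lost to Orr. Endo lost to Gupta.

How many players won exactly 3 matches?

Win totals: Endo 1, Dube 3, Lowe 3, Nkem 3, Orr 5, Abara 5, Silva 3, Gupta 5.
Exactly 3: Dube, Lowe, Nkem, Silva — 4 players.

4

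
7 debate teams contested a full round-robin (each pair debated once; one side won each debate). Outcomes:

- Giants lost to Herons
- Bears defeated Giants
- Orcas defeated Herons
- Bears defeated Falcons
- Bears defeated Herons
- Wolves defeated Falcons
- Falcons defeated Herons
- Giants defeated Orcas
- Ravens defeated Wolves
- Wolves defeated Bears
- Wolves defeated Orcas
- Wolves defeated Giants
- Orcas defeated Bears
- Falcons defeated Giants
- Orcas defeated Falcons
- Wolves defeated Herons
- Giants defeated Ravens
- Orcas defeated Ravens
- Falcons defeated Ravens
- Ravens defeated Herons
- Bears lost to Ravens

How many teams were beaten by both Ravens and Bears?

Ravens beat: Herons, Wolves, Bears.
Bears beat: Giants, Falcons, Herons.
Both beat: Herons — 1.

1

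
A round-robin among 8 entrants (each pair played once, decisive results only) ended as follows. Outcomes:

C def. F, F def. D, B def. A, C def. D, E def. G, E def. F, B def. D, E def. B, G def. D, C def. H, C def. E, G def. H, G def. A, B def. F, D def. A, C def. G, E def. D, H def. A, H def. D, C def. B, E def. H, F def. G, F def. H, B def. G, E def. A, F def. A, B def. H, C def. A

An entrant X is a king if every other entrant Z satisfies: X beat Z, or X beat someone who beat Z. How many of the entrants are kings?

A cannot reach B, C, D, E, F, G, H in two steps.
B cannot reach C, E in two steps.
C reaches everyone (king).
D cannot reach B, C, E, F, G, H in two steps.
E cannot reach C in two steps.
F cannot reach B, C, E in two steps.
G cannot reach B, C, E, F in two steps.
H cannot reach B, C, E, F, G in two steps.
Kings: C — 1.

1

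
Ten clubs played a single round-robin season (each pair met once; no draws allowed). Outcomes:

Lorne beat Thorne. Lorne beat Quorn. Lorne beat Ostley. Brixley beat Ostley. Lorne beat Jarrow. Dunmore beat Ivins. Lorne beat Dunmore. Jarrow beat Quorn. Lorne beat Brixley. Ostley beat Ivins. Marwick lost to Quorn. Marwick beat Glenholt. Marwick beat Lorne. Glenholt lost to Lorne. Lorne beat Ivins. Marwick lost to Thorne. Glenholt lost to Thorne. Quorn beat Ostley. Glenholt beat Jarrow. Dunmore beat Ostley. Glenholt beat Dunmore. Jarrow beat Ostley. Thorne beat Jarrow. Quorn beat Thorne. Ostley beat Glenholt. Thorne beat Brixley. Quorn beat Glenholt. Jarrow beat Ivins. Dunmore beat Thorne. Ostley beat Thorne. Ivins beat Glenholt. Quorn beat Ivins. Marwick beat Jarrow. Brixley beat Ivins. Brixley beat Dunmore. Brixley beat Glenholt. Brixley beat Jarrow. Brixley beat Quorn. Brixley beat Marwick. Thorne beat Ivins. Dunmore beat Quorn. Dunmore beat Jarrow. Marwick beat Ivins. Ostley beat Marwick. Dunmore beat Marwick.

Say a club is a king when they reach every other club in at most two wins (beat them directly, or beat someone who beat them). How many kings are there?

Glenholt cannot reach Brixley, Lorne in two steps.
Jarrow cannot reach Brixley, Dunmore, Lorne in two steps.
Brixley reaches everyone (king).
Marwick reaches everyone (king).
Thorne reaches everyone (king).
Ivins cannot reach Brixley, Marwick, Thorne, Quorn, Ostley, Lorne in two steps.
Quorn reaches everyone (king).
Dunmore reaches everyone (king).
Ostley cannot reach Quorn in two steps.
Lorne reaches everyone (king).
Kings: Brixley, Marwick, Thorne, Quorn, Dunmore, Lorne — 6.

6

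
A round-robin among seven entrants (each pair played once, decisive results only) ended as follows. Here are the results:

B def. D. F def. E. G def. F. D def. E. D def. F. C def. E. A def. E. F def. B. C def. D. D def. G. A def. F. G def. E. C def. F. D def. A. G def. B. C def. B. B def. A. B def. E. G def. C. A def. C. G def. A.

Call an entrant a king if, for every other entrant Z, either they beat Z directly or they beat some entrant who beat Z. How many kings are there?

4

A cannot reach G in two steps.
B reaches everyone (king).
C reaches everyone (king).
D reaches everyone (king).
E cannot reach A, B, C, D, F, G in two steps.
F cannot reach C, G in two steps.
G reaches everyone (king).
Kings: B, C, D, G — 4.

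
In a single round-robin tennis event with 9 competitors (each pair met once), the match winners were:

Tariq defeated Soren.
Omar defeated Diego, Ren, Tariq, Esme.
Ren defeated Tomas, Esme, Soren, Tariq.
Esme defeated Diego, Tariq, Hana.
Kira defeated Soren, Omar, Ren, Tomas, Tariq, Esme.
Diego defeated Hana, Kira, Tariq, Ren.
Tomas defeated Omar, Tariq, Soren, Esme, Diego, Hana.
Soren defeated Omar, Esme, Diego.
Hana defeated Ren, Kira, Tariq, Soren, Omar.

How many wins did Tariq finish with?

Tariq's results: beat Soren; lost to Diego, Kira, Ren, Esme, Omar, Tomas, Hana.
That is 1 win.

1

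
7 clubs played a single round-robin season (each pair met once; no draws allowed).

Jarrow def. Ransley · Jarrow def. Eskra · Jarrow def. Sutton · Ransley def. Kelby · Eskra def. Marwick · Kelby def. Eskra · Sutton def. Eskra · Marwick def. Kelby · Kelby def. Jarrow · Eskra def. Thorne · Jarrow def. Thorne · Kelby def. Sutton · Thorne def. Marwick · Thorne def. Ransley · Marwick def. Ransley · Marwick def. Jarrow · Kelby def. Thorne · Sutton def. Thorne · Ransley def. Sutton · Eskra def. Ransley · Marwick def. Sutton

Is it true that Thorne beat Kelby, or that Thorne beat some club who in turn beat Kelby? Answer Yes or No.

Yes

Thorne did not beat Kelby directly.
Thorne beat Marwick, Ransley. Of those, Marwick beat Kelby.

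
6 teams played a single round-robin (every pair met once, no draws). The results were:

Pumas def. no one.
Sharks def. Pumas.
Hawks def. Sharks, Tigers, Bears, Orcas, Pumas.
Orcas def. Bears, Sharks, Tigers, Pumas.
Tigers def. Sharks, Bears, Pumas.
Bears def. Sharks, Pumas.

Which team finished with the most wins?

Win totals: Orcas 4, Sharks 1, Hawks 5, Tigers 3, Bears 2, Pumas 0.
Hawks leads with 5 wins (next highest: 4).

Hawks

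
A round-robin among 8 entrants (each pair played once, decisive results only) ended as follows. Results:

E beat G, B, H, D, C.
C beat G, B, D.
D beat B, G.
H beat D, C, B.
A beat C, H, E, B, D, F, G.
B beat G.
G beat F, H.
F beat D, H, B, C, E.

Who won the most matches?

Win totals: A 7, B 1, C 3, D 2, E 5, F 5, G 2, H 3.
A leads with 7 wins (next highest: 5).

A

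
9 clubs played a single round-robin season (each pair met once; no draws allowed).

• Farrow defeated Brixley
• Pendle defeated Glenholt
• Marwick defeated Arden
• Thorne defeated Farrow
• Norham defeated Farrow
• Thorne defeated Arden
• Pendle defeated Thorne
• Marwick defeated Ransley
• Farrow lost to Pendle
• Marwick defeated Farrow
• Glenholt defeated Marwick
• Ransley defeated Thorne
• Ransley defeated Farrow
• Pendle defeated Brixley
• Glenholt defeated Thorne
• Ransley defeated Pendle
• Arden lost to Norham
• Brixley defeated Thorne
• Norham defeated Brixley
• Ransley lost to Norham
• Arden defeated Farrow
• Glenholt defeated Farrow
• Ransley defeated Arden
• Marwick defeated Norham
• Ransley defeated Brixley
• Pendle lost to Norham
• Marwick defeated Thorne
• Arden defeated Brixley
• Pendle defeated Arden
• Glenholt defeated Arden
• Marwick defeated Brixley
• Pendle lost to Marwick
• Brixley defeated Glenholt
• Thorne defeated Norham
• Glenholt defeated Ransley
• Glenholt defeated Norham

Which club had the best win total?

Marwick

Win totals: Brixley 2, Norham 5, Ransley 5, Marwick 7, Farrow 1, Arden 2, Thorne 3, Glenholt 6, Pendle 5.
Marwick leads with 7 wins (next highest: 6).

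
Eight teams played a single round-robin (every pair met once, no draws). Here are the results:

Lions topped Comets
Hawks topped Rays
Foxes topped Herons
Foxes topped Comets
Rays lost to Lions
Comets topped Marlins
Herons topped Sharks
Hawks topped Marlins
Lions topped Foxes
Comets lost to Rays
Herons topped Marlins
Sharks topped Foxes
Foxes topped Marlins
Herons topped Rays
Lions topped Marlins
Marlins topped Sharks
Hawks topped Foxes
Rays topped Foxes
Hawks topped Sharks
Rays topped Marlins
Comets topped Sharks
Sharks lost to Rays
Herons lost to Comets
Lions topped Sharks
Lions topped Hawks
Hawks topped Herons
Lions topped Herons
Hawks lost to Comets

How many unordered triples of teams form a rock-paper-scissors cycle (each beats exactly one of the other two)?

7

Win totals: Herons 3, Rays 4, Lions 7, Hawks 5, Sharks 1, Foxes 3, Marlins 1, Comets 4.
A team with w wins dominates both others in C(w,2) triples; summing gives 3 + 6 + 21 + 10 + 0 + 3 + 0 + 6 = 49 transitive triples.
Total triples C(8,3) = 56, so cyclic triples = 56 − 49 = 7.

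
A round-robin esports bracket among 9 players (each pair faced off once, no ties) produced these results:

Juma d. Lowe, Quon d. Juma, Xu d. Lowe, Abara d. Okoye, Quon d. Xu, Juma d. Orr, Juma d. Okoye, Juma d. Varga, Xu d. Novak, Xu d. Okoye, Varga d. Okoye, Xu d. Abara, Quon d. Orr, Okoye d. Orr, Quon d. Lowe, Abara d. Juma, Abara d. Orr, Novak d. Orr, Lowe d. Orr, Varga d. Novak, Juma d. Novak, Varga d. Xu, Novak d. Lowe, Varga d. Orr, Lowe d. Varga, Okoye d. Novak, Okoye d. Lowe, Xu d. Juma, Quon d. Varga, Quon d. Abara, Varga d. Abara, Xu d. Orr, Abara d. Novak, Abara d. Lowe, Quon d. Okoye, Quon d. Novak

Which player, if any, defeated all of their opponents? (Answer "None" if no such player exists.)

Quon

Quon has 8 wins out of 8 opponents — a perfect record.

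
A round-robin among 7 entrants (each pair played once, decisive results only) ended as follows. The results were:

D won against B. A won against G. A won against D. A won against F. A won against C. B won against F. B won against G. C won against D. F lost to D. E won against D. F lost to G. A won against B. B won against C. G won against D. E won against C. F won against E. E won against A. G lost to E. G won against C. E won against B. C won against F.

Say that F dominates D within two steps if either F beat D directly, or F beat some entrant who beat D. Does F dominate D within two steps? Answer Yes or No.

Yes

F did not beat D directly.
F beat E. Of those, E beat D.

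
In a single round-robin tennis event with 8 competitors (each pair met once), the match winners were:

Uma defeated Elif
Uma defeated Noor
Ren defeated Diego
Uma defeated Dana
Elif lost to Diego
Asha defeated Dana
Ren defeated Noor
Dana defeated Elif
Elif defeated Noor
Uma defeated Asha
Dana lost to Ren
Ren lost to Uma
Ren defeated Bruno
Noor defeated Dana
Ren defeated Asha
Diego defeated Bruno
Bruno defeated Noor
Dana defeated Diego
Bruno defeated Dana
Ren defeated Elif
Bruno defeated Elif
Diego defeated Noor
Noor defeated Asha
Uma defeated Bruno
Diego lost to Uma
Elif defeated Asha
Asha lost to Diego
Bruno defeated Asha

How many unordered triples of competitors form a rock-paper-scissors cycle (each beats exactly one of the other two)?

5

Win totals: Uma 7, Elif 2, Bruno 4, Diego 4, Asha 1, Noor 2, Dana 2, Ren 6.
A competitor with w wins dominates both others in C(w,2) triples; summing gives 21 + 1 + 6 + 6 + 0 + 1 + 1 + 15 = 51 transitive triples.
Total triples C(8,3) = 56, so cyclic triples = 56 − 51 = 5.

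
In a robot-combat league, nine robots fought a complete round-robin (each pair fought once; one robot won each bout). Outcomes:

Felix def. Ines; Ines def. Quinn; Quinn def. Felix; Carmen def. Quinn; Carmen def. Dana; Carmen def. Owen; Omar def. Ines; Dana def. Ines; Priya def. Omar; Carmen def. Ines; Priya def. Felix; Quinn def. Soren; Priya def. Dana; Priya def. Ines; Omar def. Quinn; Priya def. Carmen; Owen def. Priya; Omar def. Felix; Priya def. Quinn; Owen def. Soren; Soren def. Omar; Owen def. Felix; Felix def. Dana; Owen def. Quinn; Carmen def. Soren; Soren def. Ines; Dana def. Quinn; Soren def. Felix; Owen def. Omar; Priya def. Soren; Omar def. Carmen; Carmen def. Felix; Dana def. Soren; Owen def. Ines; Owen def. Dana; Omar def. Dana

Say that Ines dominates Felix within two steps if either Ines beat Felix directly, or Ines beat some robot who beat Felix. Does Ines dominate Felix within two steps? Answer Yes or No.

Yes

Ines did not beat Felix directly.
Ines beat Quinn. Of those, Quinn beat Felix.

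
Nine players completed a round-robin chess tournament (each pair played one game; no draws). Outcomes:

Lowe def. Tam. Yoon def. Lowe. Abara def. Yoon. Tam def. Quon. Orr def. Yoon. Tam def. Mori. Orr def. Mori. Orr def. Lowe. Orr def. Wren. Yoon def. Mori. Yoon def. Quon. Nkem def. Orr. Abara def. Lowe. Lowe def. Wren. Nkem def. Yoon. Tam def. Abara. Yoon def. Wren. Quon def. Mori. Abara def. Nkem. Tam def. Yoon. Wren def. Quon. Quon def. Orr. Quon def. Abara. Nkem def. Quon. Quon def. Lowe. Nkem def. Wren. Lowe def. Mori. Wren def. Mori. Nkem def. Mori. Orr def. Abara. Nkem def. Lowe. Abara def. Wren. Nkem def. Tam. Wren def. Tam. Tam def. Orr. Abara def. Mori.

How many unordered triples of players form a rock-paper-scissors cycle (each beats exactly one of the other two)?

15

Win totals: Yoon 4, Tam 5, Orr 5, Lowe 3, Quon 4, Wren 3, Mori 0, Abara 5, Nkem 7.
A player with w wins dominates both others in C(w,2) triples; summing gives 6 + 10 + 10 + 3 + 6 + 3 + 0 + 10 + 21 = 69 transitive triples.
Total triples C(9,3) = 84, so cyclic triples = 84 − 69 = 15.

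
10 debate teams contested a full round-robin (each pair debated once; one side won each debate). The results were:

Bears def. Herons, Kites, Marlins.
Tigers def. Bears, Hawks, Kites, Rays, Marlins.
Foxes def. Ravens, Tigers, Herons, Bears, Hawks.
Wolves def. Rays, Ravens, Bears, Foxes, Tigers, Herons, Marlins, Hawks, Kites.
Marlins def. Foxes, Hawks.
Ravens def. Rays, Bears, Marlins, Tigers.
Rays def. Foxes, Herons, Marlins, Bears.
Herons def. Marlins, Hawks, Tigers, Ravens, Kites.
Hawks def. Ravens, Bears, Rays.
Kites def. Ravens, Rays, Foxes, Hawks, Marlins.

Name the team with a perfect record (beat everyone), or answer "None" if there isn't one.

Wolves has 9 wins out of 9 opponents — a perfect record.

Wolves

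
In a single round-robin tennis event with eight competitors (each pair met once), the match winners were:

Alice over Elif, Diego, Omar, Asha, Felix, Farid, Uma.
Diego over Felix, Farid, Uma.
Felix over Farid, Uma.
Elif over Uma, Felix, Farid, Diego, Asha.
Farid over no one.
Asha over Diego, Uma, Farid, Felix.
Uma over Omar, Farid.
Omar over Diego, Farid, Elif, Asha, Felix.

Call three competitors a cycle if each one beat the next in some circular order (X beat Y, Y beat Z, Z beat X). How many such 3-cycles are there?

4

Win totals: Diego 3, Farid 0, Uma 2, Asha 4, Felix 2, Elif 5, Alice 7, Omar 5.
A competitor with w wins dominates both others in C(w,2) triples; summing gives 3 + 0 + 1 + 6 + 1 + 10 + 21 + 10 = 52 transitive triples.
Total triples C(8,3) = 56, so cyclic triples = 56 − 52 = 4.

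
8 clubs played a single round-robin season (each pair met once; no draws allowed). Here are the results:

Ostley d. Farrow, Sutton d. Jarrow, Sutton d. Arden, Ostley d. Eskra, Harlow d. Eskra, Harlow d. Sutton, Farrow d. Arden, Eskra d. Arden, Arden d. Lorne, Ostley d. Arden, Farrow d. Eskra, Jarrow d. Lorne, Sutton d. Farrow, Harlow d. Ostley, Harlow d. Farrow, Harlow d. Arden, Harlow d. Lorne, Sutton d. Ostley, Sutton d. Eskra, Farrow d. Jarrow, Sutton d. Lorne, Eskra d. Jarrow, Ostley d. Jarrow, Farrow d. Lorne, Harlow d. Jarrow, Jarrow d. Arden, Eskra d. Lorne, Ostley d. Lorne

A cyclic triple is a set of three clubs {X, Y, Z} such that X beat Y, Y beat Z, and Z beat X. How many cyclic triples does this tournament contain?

0

Win totals: Arden 1, Lorne 0, Eskra 3, Farrow 4, Sutton 6, Ostley 5, Jarrow 2, Harlow 7.
A club with w wins dominates both others in C(w,2) triples; summing gives 0 + 0 + 3 + 6 + 15 + 10 + 1 + 21 = 56 transitive triples.
Total triples C(8,3) = 56, so cyclic triples = 56 − 56 = 0.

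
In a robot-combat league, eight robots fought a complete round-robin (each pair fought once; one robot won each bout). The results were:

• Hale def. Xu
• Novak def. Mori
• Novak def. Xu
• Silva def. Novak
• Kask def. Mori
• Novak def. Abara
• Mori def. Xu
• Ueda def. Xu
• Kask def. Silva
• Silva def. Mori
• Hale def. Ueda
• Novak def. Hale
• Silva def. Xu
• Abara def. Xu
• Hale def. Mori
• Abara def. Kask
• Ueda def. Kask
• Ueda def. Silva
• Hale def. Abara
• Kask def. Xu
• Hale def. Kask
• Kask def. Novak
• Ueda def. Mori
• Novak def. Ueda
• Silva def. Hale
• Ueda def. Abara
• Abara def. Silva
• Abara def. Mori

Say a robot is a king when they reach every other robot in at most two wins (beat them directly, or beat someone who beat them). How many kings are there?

Hale reaches everyone (king).
Abara cannot reach Ueda in two steps.
Mori cannot reach Hale, Abara, Kask, Silva, Novak, Ueda in two steps.
Kask reaches everyone (king).
Silva reaches everyone (king).
Novak reaches everyone (king).
Xu cannot reach Hale, Abara, Mori, Kask, Silva, Novak, Ueda in two steps.
Ueda reaches everyone (king).
Kings: Hale, Kask, Silva, Novak, Ueda — 5.

5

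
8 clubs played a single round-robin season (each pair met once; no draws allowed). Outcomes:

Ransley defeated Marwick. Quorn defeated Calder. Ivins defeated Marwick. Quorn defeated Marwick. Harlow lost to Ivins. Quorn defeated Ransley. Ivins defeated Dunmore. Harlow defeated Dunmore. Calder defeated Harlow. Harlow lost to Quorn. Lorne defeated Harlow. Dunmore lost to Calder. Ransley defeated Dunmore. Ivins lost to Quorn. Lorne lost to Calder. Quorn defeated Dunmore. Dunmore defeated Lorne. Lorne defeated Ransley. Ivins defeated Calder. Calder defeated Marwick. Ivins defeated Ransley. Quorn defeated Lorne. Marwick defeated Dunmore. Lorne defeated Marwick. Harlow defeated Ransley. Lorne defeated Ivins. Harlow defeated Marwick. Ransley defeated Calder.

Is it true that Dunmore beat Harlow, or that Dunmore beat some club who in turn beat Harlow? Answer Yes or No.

Yes

Dunmore did not beat Harlow directly.
Dunmore beat Lorne. Of those, Lorne beat Harlow.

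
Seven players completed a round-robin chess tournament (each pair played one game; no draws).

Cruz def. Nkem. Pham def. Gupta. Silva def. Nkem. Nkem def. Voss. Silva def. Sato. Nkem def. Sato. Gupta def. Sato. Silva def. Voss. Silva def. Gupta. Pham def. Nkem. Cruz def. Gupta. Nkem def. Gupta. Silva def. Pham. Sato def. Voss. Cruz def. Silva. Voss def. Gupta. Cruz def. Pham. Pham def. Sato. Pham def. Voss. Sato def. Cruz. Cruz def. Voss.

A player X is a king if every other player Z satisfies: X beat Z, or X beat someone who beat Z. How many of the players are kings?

Silva reaches everyone (king).
Voss cannot reach Silva, Pham, Nkem, Cruz in two steps.
Sato reaches everyone (king).
Gupta cannot reach Silva, Pham, Nkem in two steps.
Pham cannot reach Silva in two steps.
Nkem cannot reach Silva, Pham in two steps.
Cruz reaches everyone (king).
Kings: Silva, Sato, Cruz — 3.

3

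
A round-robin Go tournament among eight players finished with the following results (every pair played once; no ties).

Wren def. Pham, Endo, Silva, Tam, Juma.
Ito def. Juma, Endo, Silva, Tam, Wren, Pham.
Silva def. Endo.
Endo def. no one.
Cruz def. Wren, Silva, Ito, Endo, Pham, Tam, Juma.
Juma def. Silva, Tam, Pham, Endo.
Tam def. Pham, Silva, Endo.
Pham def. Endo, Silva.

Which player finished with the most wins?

Win totals: Juma 4, Ito 6, Wren 5, Silva 1, Cruz 7, Endo 0, Tam 3, Pham 2.
Cruz leads with 7 wins (next highest: 6).

Cruz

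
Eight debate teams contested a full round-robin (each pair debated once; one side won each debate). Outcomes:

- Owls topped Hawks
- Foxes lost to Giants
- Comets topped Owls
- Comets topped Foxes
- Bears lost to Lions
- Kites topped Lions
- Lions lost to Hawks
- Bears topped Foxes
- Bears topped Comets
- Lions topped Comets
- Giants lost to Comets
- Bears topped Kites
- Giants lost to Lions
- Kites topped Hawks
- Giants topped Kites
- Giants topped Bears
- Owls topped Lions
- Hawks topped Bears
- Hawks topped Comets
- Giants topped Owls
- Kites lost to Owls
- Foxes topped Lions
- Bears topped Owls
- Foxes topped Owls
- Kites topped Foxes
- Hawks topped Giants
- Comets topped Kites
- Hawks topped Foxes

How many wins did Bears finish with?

Bears' results: beat Owls, Foxes, Kites, Comets; lost to Lions, Giants, Hawks.
That is 4 wins.

4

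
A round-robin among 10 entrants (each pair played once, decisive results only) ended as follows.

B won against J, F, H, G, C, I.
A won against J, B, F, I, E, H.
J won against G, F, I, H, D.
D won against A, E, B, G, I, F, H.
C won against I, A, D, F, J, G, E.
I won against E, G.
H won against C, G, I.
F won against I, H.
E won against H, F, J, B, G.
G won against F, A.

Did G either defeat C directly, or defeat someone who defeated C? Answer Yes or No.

No

G did not beat C directly.
G beat A, F, but each of them lost to C. No two-step path.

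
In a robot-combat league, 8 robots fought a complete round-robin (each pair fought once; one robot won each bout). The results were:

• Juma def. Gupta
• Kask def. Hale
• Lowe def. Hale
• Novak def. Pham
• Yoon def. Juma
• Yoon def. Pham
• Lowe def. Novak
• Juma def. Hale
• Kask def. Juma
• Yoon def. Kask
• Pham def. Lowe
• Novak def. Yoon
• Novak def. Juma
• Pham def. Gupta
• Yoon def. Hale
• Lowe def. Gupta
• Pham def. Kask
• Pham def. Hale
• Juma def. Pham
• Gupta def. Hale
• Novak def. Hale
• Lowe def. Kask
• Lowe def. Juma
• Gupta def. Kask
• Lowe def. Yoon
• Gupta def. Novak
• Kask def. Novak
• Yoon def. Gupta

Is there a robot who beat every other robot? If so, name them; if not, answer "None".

None

Highest win total is Lowe with 6 (out of 7 possible).
Lowe lost to Pham, so no robot went undefeated.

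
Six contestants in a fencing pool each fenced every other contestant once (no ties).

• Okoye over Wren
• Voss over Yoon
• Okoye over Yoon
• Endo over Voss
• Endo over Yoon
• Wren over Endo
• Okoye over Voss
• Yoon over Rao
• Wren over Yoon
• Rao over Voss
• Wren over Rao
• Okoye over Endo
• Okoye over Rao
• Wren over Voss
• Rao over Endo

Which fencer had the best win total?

Okoye

Win totals: Rao 2, Endo 2, Okoye 5, Voss 1, Yoon 1, Wren 4.
Okoye leads with 5 wins (next highest: 4).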